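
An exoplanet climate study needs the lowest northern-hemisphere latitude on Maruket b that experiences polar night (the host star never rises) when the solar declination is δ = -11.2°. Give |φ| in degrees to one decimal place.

Polar night requires cos H₀ = −tan φ tan δ ≥ 1, i.e. tan φ tan δ ≤ −1.
The boundary is |tan φ| · |tan δ| = 1, so |φ| = 90° − |δ| = 90° − 11.2° = 78.8° in the northern hemisphere.

|φ| = 78.8°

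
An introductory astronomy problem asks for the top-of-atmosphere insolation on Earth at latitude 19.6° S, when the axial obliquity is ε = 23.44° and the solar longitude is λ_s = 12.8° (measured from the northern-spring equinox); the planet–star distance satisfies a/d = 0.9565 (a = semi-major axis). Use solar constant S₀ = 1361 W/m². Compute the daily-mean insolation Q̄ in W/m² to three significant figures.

Solar declination: sin δ = sin ε · sin λ_s = sin 23.44° × sin 12.8° = 0.08813, so δ = +5.056°.
cos H₀ = −tan(-19.6°) tan(+5.056°) = 0.0315, H₀ = 1.5393 rad.
Bracket: H₀ sin φ sin δ + cos φ cos δ sin H₀ = 1.5393×-0.33545×0.08813 + 0.94206×0.99611×0.99950 = -0.045507 + 0.937926 = 0.892419.
Inverse-square distance factor (a/d)² = 0.9565² = 0.914892.
Q̄ = (S₀/π) × 0.914892 × [bracket] = (1361/π) × 0.914892 × 0.892419 = 353.7 W/m².

Q̄ ≈ 354 W/m²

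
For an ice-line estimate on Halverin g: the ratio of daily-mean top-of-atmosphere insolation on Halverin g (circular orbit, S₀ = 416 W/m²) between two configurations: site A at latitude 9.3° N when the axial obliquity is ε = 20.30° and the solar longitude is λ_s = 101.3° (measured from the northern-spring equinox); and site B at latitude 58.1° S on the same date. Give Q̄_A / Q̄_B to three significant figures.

— Configuration A (φ=+9.3°):
Solar declination: sin δ = sin ε · sin λ_s = sin 20.30° × sin 101.3° = 0.34021, so δ = +19.890°.
cos H₀ = −tan(+9.3°) tan(+19.890°) = -0.0592, H₀ = 1.6301 rad.
Bracket: H₀ sin φ sin δ + cos φ cos δ sin H₀ = 1.6301×0.16160×0.34021 + 0.98686×0.94035×0.99824 = 0.089620 + 0.926361 = 1.015981.
Q̄ = (S₀/π) × [bracket] = (416/π) × 1.015981 = 134.53 W/m².
— Configuration B (φ=-58.1°):
cos H₀ = −tan(-58.1°) tan(+19.890°) = 0.5812, H₀ = 0.9505 rad.
Bracket: H₀ sin φ sin δ + cos φ cos δ sin H₀ = 0.9505×-0.84897×0.34021 + 0.52844×0.94035×0.81373 = -0.274531 + 0.404358 = 0.129827.
Q̄ = (S₀/π) × [bracket] = (416/π) × 0.129827 = 17.191 W/m².
Ratio Q̄_A / Q̄_B = 134.53 / 17.191 = 7.826.

Q̄_A / Q̄_B ≈ 7.83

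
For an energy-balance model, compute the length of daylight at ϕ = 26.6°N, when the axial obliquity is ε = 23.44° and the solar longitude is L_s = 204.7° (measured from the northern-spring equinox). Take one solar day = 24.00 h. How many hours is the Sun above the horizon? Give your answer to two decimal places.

Solar declination: sin δ = sin ε · sin L_s = sin 23.44° × sin 204.7° = -0.16622, so δ = -9.568°.
cos h₀ = −tan ϕ · tan δ = −tan(+26.6°) × tan(-9.568°) = 0.0844, so h₀ = 1.4863 rad = 85.16°.
Daylight = 2h₀/(2π) × 24.00 h = (1.4863/π) × 24.00 = 11.35 h.

11.35 h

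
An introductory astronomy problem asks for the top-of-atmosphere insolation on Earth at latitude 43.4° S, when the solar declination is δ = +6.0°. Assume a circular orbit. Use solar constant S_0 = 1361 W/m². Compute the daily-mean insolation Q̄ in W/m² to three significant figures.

Q̄ ≈ 266 W/m²

cos h₀ = −tan(-43.4°) tan(+6.000°) = 0.0994, h₀ = 1.4712 rad.
Bracket: h₀ sin ϕ sin δ + cos ϕ cos δ sin h₀ = 1.4712×-0.68709×0.10453 + 0.72657×0.99452×0.99505 = -0.105664 + 0.719012 = 0.613348.
Q̄ = (S_0/π) × [bracket] = (1361/π) × 0.613348 = 265.7 W/m².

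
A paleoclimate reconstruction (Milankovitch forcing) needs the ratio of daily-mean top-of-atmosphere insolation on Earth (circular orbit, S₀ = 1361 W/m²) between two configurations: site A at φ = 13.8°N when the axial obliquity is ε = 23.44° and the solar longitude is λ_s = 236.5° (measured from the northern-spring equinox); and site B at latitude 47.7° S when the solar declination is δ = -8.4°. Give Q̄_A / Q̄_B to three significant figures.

Q̄_A / Q̄_B ≈ 0.942

— Configuration A (φ=+13.8°):
Solar declination: sin δ = sin ε · sin λ_s = sin 23.44° × sin 236.5° = -0.33171, so δ = -19.373°.
cos H₀ = −tan(+13.8°) tan(-19.373°) = 0.0864, H₀ = 1.4843 rad.
Bracket: H₀ sin φ sin δ + cos φ cos δ sin H₀ = 1.4843×0.23853×-0.33171 + 0.97113×0.94338×0.99626 = -0.117442 + 0.912718 = 0.795276.
Q̄ = (S₀/π) × [bracket] = (1361/π) × 0.795276 = 344.53 W/m².
— Configuration B (φ=-47.7°):
cos H₀ = −tan(-47.7°) tan(-8.400°) = -0.1623, H₀ = 1.7338 rad.
Bracket: H₀ sin φ sin δ + cos φ cos δ sin H₀ = 1.7338×-0.73963×-0.14608 + 0.67301×0.98927×0.98674 = 0.187329 + 0.656960 = 0.844289.
Q̄ = (S₀/π) × [bracket] = (1361/π) × 0.844289 = 365.76 W/m².
Ratio Q̄_A / Q̄_B = 344.53 / 365.76 = 0.9420.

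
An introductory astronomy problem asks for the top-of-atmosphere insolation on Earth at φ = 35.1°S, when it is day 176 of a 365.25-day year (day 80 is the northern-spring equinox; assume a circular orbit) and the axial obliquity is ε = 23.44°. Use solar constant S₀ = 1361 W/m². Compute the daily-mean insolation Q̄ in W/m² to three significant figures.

Solar longitude: λ_s = 360° × (176 − 80)/365.25 = 94.620°.
sin δ = sin 23.44° × sin 94.620° = 0.39650, so δ = +23.359°.
cos H₀ = −tan(-35.1°) tan(+23.359°) = 0.3035, H₀ = 1.2624 rad.
Bracket: H₀ sin φ sin δ + cos φ cos δ sin H₀ = 1.2624×-0.57501×0.39650 + 0.81815×0.91804×0.95282 = -0.287816 + 0.715658 = 0.427842.
Q̄ = (S₀/π) × [bracket] = (1361/π) × 0.427842 = 185.3 W/m².

Q̄ ≈ 185 W/m²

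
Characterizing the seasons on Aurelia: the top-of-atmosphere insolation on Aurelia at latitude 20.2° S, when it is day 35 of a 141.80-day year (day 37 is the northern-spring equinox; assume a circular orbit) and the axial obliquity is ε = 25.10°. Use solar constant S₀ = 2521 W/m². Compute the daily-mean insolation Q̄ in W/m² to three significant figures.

Solar longitude: λ_s = 360° × (35 − 37)/141.80 = -5.078°, i.e. -5.078° + 360° = 354.922°.
sin δ = sin 25.10° × sin 354.922° = -0.03754, so δ = -2.152°.
cos H₀ = −tan(-20.2°) tan(-2.152°) = -0.0138, H₀ = 1.5846 rad.
Bracket: H₀ sin φ sin δ + cos φ cos δ sin H₀ = 1.5846×-0.34530×-0.03754 + 0.93849×0.99929×0.99990 = 0.020540 + 0.937730 = 0.958270.
Q̄ = (S₀/π) × [bracket] = (2521/π) × 0.958270 = 769.0 W/m².

Q̄ ≈ 769 W/m²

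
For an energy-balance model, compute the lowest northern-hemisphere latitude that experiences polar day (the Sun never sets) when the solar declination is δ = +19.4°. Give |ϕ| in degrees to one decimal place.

Polar day requires cos h₀ = −tan ϕ tan δ ≤ −1, i.e. tan ϕ tan δ ≥ 1.
The boundary is |tan ϕ| · |tan δ| = 1, so |ϕ| = 90° − |δ| = 90° − 19.4° = 70.6° in the northern hemisphere.

|ϕ| = 70.6°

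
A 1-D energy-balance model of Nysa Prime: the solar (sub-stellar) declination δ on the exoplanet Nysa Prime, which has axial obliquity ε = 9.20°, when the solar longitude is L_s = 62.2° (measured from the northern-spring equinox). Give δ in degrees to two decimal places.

sin δ = sin ε · sin L_s = sin 9.20° × sin 62.2° = 0.141428.
δ = arcsin(0.141428) = +8.13°.

δ = +8.13°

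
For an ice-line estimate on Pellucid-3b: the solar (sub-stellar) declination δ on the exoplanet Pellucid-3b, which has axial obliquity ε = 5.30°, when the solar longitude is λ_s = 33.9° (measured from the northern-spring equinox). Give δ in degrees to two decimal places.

δ = +2.95°

sin δ = sin ε · sin λ_s = sin 5.30° × sin 33.9° = 0.051519.
δ = arcsin(0.051519) = +2.95°.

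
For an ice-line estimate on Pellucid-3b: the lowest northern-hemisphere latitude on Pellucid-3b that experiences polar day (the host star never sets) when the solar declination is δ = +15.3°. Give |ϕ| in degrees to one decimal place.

|ϕ| = 74.7°

Polar day requires cos h₀ = −tan ϕ tan δ ≤ −1, i.e. tan ϕ tan δ ≥ 1.
The boundary is |tan ϕ| · |tan δ| = 1, so |ϕ| = 90° − |δ| = 90° − 15.3° = 74.7° in the northern hemisphere.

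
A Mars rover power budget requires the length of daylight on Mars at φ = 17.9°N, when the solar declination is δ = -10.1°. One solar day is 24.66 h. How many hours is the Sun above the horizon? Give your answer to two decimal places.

11.88 h

cos H₀ = −tan φ · tan δ = −tan(+17.9°) × tan(-10.100°) = 0.0575, so H₀ = 1.5132 rad = 86.70°.
Daylight = 2H₀/(2π) × 24.66 h = (1.5132/π) × 24.66 = 11.88 h.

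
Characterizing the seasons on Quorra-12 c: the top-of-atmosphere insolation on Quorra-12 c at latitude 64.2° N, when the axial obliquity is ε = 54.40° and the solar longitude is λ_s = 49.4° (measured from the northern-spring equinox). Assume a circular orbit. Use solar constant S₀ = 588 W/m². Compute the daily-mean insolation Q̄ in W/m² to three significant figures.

Q̄ ≈ 327 W/m²

Solar declination: sin δ = sin ε · sin λ_s = sin 54.40° × sin 49.4° = 0.61736, so δ = +38.124°.
cos H₀ = −tan(+64.2°) tan(+38.124°) = -1.6234 ≤ −1 ⇒ polar day, H₀ = π.
Bracket: H₀ sin φ sin δ + cos φ cos δ sin H₀ = 3.1416×0.90032×0.61736 + 0.43523×0.78668×0.00000 = 1.746169 + 0.000000 = 1.746169.
Q̄ = (S₀/π) × [bracket] = (588/π) × 1.746169 = 326.8 W/m².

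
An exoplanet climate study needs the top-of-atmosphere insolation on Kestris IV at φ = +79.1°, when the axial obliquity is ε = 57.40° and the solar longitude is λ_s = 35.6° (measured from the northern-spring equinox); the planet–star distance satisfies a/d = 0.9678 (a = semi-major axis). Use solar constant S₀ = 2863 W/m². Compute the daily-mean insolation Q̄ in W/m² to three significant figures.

Q̄ ≈ 1.29e+03 W/m²

Solar declination: sin δ = sin ε · sin λ_s = sin 57.40° × sin 35.6° = 0.49041, so δ = +29.368°.
cos H₀ = −tan(+79.1°) tan(+29.368°) = -2.9222 ≤ −1 ⇒ polar day, H₀ = π.
Bracket: H₀ sin φ sin δ + cos φ cos δ sin H₀ = 3.1416×0.98196×0.49041 + 0.18910×0.87149×0.00000 = 1.512878 + 0.000000 = 1.512878.
Inverse-square distance factor (a/d)² = 0.9678² = 0.936637.
Q̄ = (S₀/π) × 0.936637 × [bracket] = (2863/π) × 0.936637 × 1.512878 = 1291 W/m².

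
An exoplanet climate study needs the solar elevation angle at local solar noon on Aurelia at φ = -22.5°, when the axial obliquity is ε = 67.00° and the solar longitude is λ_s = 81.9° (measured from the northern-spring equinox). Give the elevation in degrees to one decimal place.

1.8°

Solar declination: sin δ = sin ε · sin λ_s = sin 67.00° × sin 81.9° = 0.91132, so δ = +65.689°.
At local noon the hour angle is zero, so the zenith angle equals |φ − δ| = |-22.5° − (+65.689°)| = 88.189°.
Elevation = 90° − 88.189° = 1.8°.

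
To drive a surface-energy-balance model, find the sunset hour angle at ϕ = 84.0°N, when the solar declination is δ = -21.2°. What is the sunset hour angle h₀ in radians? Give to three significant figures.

cos h₀ = −tan ϕ · tan δ = 3.6904 ≥ 1, so the Sun never rises (polar night) and h₀ = 0.

h₀ = 0.00 rad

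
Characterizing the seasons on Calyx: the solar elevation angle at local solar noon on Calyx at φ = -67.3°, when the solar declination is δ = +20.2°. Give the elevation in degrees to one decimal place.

At local noon the hour angle is zero, so the zenith angle equals |φ − δ| = |-67.3° − (+20.200°)| = 87.500°.
Elevation = 90° − 87.500° = 2.5°.

2.5°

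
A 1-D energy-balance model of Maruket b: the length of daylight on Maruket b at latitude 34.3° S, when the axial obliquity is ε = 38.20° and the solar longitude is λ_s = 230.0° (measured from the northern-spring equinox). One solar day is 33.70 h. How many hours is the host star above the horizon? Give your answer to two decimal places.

Solar declination: sin δ = sin ε · sin λ_s = sin 38.20° × sin 230.0° = -0.47373, so δ = -28.277°.
cos H₀ = −tan φ · tan δ = −tan(-34.3°) × tan(-28.277°) = -0.3669, so H₀ = 1.9465 rad = 111.53°.
Daylight = 2H₀/(2π) × 33.70 h = (1.9465/π) × 33.70 = 20.88 h.

20.88 h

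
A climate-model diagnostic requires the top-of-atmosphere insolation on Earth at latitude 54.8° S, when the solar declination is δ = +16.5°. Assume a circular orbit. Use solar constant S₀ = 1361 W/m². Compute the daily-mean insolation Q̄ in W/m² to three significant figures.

cos H₀ = −tan(-54.8°) tan(+16.500°) = 0.4199, H₀ = 1.1375 rad.
Bracket: H₀ sin φ sin δ + cos φ cos δ sin H₀ = 1.1375×-0.81714×0.28402 + 0.57643×0.95882×0.90757 = -0.263996 + 0.501607 = 0.237611.
Q̄ = (S₀/π) × [bracket] = (1361/π) × 0.237611 = 102.9 W/m².

Q̄ ≈ 103 W/m²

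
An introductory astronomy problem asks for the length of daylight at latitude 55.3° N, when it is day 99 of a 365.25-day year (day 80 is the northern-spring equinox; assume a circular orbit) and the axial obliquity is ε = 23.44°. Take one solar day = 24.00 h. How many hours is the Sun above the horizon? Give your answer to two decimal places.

13.43 h

Solar longitude: λ_s = 360° × (99 − 80)/365.25 = 18.727°.
sin δ = sin 23.44° × sin 18.727° = 0.12771, so δ = +7.337°.
cos H₀ = −tan φ · tan δ = −tan(+55.3°) × tan(+7.337°) = -0.1860, so H₀ = 1.7578 rad = 100.72°.
Daylight = 2H₀/(2π) × 24.00 h = (1.7578/π) × 24.00 = 13.43 h.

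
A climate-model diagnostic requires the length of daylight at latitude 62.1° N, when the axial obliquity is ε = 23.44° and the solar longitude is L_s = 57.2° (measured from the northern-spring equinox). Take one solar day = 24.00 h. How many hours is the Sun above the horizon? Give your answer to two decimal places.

Solar declination: sin δ = sin ε · sin L_s = sin 23.44° × sin 57.2° = 0.33437, so δ = +19.534°.
cos h₀ = −tan ϕ · tan δ = −tan(+62.1°) × tan(+19.534°) = -0.6701, so h₀ = 2.3051 rad = 132.07°.
Daylight = 2h₀/(2π) × 24.00 h = (2.3051/π) × 24.00 = 17.61 h.

17.61 h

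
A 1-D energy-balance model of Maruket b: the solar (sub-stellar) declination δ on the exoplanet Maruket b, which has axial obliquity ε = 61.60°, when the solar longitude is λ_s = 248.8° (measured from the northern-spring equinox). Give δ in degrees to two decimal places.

sin δ = sin ε · sin λ_s = sin 61.60° × sin 248.8° = -0.820117.
δ = arcsin(-0.820117) = -55.10°.

δ = -55.10°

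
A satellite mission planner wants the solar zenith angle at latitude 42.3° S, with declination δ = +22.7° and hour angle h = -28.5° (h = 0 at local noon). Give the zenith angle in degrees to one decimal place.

θ_z = 70.1°

cos θ_z = sin φ sin δ + cos φ cos δ cos h = -0.259720 + 0.599650 = 0.339930.
θ_z = arccos(0.339930) = 70.1°.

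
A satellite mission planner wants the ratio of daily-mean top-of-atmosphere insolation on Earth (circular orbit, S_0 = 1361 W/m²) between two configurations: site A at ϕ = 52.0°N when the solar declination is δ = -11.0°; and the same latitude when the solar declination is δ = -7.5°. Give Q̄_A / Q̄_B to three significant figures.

Q̄_A / Q̄_B ≈ 0.846

— Configuration A (ϕ=+52.0°):
cos h₀ = −tan(+52.0°) tan(-11.000°) = 0.2488, h₀ = 1.3194 rad.
Bracket: h₀ sin ϕ sin δ + cos ϕ cos δ sin h₀ = 1.3194×0.78801×-0.19081 + 0.61566×0.98163×0.96856 = -0.198385 + 0.585350 = 0.386965.
Q̄ = (S_0/π) × [bracket] = (1361/π) × 0.386965 = 167.64 W/m².
— Configuration B (ϕ=+52.0°):
cos h₀ = −tan(+52.0°) tan(-7.500°) = 0.1685, h₀ = 1.4015 rad.
Bracket: h₀ sin ϕ sin δ + cos ϕ cos δ sin h₀ = 1.4015×0.78801×-0.13053 + 0.61566×0.99144×0.98570 = -0.144157 + 0.601661 = 0.457504.
Q̄ = (S_0/π) × [bracket] = (1361/π) × 0.457504 = 198.20 W/m².
Ratio Q̄_A / Q̄_B = 167.64 / 198.20 = 0.8458.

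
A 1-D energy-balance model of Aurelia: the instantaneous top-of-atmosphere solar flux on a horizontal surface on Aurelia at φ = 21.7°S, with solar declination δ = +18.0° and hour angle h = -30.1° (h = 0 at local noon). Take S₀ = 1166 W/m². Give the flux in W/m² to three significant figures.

cos θ_z = sin φ sin δ + cos φ cos δ cos h = -0.114258 + 0.764498 = 0.650240.
Flux = S₀ · cos θ_z = 1166 × 0.650240 = 758.2 W/m².

758 W/m²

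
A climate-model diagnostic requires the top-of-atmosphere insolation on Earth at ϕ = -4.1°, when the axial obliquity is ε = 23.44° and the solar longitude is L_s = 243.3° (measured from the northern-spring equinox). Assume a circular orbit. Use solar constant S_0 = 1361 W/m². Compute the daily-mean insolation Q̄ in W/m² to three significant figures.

Solar declination: sin δ = sin ε · sin L_s = sin 23.44° × sin 243.3° = -0.35537, so δ = -20.816°.
cos h₀ = −tan(-4.1°) tan(-20.816°) = -0.0273, h₀ = 1.5981 rad.
Bracket: h₀ sin ϕ sin δ + cos ϕ cos δ sin h₀ = 1.5981×-0.07150×-0.35537 + 0.99744×0.93472×0.99963 = 0.040606 + 0.931982 = 0.972588.
Q̄ = (S_0/π) × [bracket] = (1361/π) × 0.972588 = 421.3 W/m².

Q̄ ≈ 421 W/m²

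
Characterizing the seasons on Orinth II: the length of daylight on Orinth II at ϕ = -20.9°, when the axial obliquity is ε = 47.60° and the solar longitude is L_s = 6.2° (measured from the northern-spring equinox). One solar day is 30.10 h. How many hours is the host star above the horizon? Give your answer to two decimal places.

14.76 h

Solar declination: sin δ = sin ε · sin L_s = sin 47.60° × sin 6.2° = 0.07975, so δ = +4.574°.
cos h₀ = −tan ϕ · tan δ = −tan(-20.9°) × tan(+4.574°) = 0.0306, so h₀ = 1.5402 rad = 88.25°.
Daylight = 2h₀/(2π) × 30.10 h = (1.5402/π) × 30.10 = 14.76 h.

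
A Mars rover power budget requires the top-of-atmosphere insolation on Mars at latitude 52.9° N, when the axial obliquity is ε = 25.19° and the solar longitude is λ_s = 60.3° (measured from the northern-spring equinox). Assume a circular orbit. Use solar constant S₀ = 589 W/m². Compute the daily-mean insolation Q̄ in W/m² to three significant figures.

Solar declination: sin δ = sin ε · sin λ_s = sin 25.19° × sin 60.3° = 0.36971, so δ = +21.698°.
cos H₀ = −tan(+52.9°) tan(+21.698°) = -0.5261, H₀ = 2.1248 rad.
Bracket: H₀ sin φ sin δ + cos φ cos δ sin H₀ = 2.1248×0.79758×0.36971 + 0.60321×0.92915×0.85041 = 0.626547 + 0.476631 = 1.103178.
Q̄ = (S₀/π) × [bracket] = (589/π) × 1.103178 = 206.8 W/m².

Q̄ ≈ 207 W/m²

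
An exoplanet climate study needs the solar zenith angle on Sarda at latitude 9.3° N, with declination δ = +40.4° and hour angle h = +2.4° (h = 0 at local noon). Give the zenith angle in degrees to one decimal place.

cos θ_z = sin ϕ sin δ + cos ϕ cos δ cos h = 0.104739 + 0.750869 = 0.855608.
θ_z = arccos(0.855608) = 31.2°.

θ_z = 31.2°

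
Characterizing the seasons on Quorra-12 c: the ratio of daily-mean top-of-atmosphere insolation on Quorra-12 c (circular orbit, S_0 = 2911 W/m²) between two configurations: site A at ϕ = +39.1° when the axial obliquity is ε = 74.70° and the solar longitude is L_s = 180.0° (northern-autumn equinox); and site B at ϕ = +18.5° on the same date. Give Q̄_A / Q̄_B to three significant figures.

Q̄_A / Q̄_B ≈ 0.818

— Configuration A (ϕ=+39.1°):
Solar declination: sin δ = sin ε · sin L_s = sin 74.70° × sin 180.0° = 0.00000, so δ = +0.000°.
cos h₀ = −tan(+39.1°) tan(+0.000°) = -0.0000, h₀ = 1.5708 rad.
Bracket: h₀ sin ϕ sin δ + cos ϕ cos δ sin h₀ = 1.5708×0.63068×0.00000 + 0.77605×1.00000×1.00000 = 0.000000 + 0.776050 = 0.776050.
Q̄ = (S_0/π) × [bracket] = (2911/π) × 0.776050 = 719.09 W/m².
— Configuration B (ϕ=+18.5°):
cos h₀ = −tan(+18.5°) tan(+0.000°) = -0.0000, h₀ = 1.5708 rad.
Bracket: h₀ sin ϕ sin δ + cos ϕ cos δ sin h₀ = 1.5708×0.31730×0.00000 + 0.94832×1.00000×1.00000 = 0.000000 + 0.948320 = 0.948320.
Q̄ = (S_0/π) × [bracket] = (2911/π) × 0.948320 = 878.71 W/m².
Ratio Q̄_A / Q̄_B = 719.09 / 878.71 = 0.8183.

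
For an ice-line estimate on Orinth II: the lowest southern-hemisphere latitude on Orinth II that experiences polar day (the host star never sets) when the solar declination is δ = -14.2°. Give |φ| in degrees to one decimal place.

|φ| = 75.8°

Polar day requires cos H₀ = −tan φ tan δ ≤ −1, i.e. tan φ tan δ ≥ 1.
The boundary is |tan φ| · |tan δ| = 1, so |φ| = 90° − |δ| = 90° − 14.2° = 75.8° in the southern hemisphere.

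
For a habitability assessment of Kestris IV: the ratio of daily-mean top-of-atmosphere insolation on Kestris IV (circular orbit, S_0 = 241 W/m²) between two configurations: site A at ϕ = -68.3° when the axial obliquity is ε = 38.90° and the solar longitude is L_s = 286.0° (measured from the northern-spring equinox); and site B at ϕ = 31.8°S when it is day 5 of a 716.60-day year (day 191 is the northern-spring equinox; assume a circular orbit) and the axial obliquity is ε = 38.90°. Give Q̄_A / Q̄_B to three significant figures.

— Configuration A (ϕ=-68.3°):
Solar declination: sin δ = sin ε · sin L_s = sin 38.90° × sin 286.0° = -0.60364, so δ = -37.131°.
cos h₀ = −tan(-68.3°) tan(-37.131°) = -1.9026 ≤ −1 ⇒ polar day, h₀ = π.
Bracket: h₀ sin ϕ sin δ + cos ϕ cos δ sin h₀ = 3.1416×-0.92913×-0.60364 + 0.36975×0.79726×0.00000 = 1.761998 + 0.000000 = 1.761998.
Q̄ = (S_0/π) × [bracket] = (241/π) × 1.761998 = 135.17 W/m².
— Configuration B (ϕ=-31.8°):
Solar longitude: L_s = 360° × (5 − 191)/716.60 = -93.441°, i.e. -93.441° + 360° = 266.559°.
sin δ = sin 38.90° × sin 266.559° = -0.62683, so δ = -38.817°.
cos h₀ = −tan(-31.8°) tan(-38.817°) = -0.4988, h₀ = 2.0930 rad.
Bracket: h₀ sin ϕ sin δ + cos ϕ cos δ sin h₀ = 2.0930×-0.52696×-0.62683 + 0.84989×0.77916×0.86671 = 0.691348 + 0.573936 = 1.265284.
Q̄ = (S_0/π) × [bracket] = (241/π) × 1.265284 = 97.063 W/m².
Ratio Q̄_A / Q̄_B = 135.17 / 97.063 = 1.393.

Q̄_A / Q̄_B ≈ 1.39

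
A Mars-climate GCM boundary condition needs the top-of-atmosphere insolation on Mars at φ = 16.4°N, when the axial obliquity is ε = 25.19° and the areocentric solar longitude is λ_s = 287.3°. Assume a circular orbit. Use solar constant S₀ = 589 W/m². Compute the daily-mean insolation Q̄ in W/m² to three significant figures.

Q̄ ≈ 132 W/m²

sin δ = sin 25.19° × sin 287.3° = -0.40637, so δ = -23.977°.
cos H₀ = −tan(+16.4°) tan(-23.977°) = 0.1309, H₀ = 1.4395 rad.
Bracket: H₀ sin φ sin δ + cos φ cos δ sin H₀ = 1.4395×0.28234×-0.40637 + 0.95931×0.91371×0.99140 = -0.165160 + 0.868993 = 0.703833.
Q̄ = (S₀/π) × [bracket] = (589/π) × 0.703833 = 132.0 W/m².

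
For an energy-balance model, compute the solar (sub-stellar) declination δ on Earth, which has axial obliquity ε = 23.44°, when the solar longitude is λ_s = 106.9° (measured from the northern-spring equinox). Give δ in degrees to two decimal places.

sin δ = sin ε · sin λ_s = sin 23.44° × sin 106.9° = 0.380609.
δ = arcsin(0.380609) = +22.37°.

δ = +22.37°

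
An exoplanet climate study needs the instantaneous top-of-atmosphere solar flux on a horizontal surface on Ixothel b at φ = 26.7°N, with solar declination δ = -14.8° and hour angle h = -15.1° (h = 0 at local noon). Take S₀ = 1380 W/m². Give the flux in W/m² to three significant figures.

992 W/m²

cos θ_z = sin φ sin δ + cos φ cos δ cos h = -0.114777 + 0.833910 = 0.719133.
Flux = S₀ · cos θ_z = 1380 × 0.719133 = 992.4 W/m².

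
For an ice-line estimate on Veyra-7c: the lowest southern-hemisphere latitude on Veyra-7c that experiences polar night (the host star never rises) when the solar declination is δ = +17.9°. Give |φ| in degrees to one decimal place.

|φ| = 72.1°

Polar night requires cos H₀ = −tan φ tan δ ≥ 1, i.e. tan φ tan δ ≤ −1.
The boundary is |tan φ| · |tan δ| = 1, so |φ| = 90° − |δ| = 90° − 17.9° = 72.1° in the southern hemisphere.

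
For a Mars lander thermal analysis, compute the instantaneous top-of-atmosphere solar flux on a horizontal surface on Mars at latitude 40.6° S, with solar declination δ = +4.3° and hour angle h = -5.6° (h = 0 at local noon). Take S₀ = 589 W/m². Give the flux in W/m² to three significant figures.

cos θ_z = sin φ sin δ + cos φ cos δ cos h = -0.048794 + 0.753521 = 0.704727.
Flux = S₀ · cos θ_z = 589 × 0.704727 = 415.1 W/m².

415 W/m²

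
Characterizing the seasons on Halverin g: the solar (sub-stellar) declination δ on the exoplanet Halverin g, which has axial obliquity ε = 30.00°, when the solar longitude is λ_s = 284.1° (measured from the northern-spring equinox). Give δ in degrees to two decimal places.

δ = -29.01°

sin δ = sin ε · sin λ_s = sin 30.00° × sin 284.1° = -0.484936.
δ = arcsin(-0.484936) = -29.01°.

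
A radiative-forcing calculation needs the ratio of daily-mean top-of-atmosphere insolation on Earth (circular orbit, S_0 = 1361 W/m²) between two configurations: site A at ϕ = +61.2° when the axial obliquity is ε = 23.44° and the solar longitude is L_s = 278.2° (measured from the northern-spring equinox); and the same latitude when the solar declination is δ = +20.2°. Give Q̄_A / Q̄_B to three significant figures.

— Configuration A (ϕ=+61.2°):
Solar declination: sin δ = sin ε · sin L_s = sin 23.44° × sin 278.2° = -0.39372, so δ = -23.186°.
cos h₀ = −tan(+61.2°) tan(-23.186°) = 0.7791, h₀ = 0.6776 rad.
Bracket: h₀ sin ϕ sin δ + cos ϕ cos δ sin h₀ = 0.6776×0.87631×-0.39372 + 0.48175×0.91923×0.62689 = -0.233786 + 0.277611 = 0.043825.
Q̄ = (S_0/π) × [bracket] = (1361/π) × 0.043825 = 18.986 W/m².
— Configuration B (ϕ=+61.2°):
cos h₀ = −tan(+61.2°) tan(+20.200°) = -0.6693, h₀ = 2.3040 rad.
Bracket: h₀ sin ϕ sin δ + cos ϕ cos δ sin h₀ = 2.3040×0.87631×0.34530 + 0.48175×0.93849×0.74303 = 0.697167 + 0.335937 = 1.033104.
Q̄ = (S_0/π) × [bracket] = (1361/π) × 1.033104 = 447.56 W/m².
Ratio Q̄_A / Q̄_B = 18.986 / 447.56 = 0.04242.

Q̄_A / Q̄_B ≈ 0.0424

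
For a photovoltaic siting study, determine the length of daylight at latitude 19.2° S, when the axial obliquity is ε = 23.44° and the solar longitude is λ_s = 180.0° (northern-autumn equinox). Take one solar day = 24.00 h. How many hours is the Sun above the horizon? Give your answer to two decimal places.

12.00 h

Solar declination: sin δ = sin ε · sin λ_s = sin 23.44° × sin 180.0° = 0.00000, so δ = +0.000°.
cos H₀ = −tan φ · tan δ = −tan(-19.2°) × tan(+0.000°) = 0.0000, so H₀ = 1.5708 rad = 90.00°.
Daylight = 2H₀/(2π) × 24.00 h = (1.5708/π) × 24.00 = 12.00 h.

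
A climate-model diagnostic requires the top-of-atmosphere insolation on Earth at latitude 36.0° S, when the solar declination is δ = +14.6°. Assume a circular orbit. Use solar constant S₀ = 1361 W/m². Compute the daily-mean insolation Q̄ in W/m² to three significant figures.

cos H₀ = −tan(-36.0°) tan(+14.600°) = 0.1893, H₀ = 1.3804 rad.
Bracket: H₀ sin φ sin δ + cos φ cos δ sin H₀ = 1.3804×-0.58779×0.25207 + 0.80902×0.96771×0.98193 = -0.204526 + 0.768750 = 0.564224.
Q̄ = (S₀/π) × [bracket] = (1361/π) × 0.564224 = 244.4 W/m².

Q̄ ≈ 244 W/m²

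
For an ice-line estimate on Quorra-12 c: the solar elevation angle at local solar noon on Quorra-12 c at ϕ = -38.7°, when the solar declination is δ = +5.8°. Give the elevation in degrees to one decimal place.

At local noon the hour angle is zero, so the zenith angle equals |ϕ − δ| = |-38.7° − (+5.800°)| = 44.500°.
Elevation = 90° − 44.500° = 45.5°.

45.5°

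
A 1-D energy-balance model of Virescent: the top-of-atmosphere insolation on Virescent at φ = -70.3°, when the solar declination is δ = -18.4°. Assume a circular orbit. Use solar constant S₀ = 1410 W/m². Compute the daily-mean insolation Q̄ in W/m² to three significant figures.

Q̄ ≈ 422 W/m²

cos H₀ = −tan(-70.3°) tan(-18.400°) = -0.9291, H₀ = 2.7627 rad.
Bracket: H₀ sin φ sin δ + cos φ cos δ sin H₀ = 2.7627×-0.94147×-0.31565 + 0.33710×0.94888×0.36990 = 0.821005 + 0.118319 = 0.939324.
Q̄ = (S₀/π) × [bracket] = (1410/π) × 0.939324 = 421.6 W/m².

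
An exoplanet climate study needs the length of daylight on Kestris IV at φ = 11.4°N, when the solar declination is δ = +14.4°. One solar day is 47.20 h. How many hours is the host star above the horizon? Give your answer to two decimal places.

cos H₀ = −tan φ · tan δ = −tan(+11.4°) × tan(+14.400°) = -0.0518, so H₀ = 1.6226 rad = 92.97°.
Daylight = 2H₀/(2π) × 47.20 h = (1.6226/π) × 47.20 = 24.38 h.

24.38 h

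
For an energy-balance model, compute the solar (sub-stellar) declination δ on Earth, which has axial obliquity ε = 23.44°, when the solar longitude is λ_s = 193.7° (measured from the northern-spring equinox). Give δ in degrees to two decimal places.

δ = -5.41°

sin δ = sin ε · sin λ_s = sin 23.44° × sin 193.7° = -0.094211.
δ = arcsin(-0.094211) = -5.41°.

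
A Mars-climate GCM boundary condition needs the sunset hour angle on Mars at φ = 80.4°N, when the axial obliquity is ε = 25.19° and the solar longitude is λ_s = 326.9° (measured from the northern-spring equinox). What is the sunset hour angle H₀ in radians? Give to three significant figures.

H₀ = 0.00 rad

Solar declination: sin δ = sin ε · sin λ_s = sin 25.19° × sin 326.9° = -0.23243, so δ = -13.440°.
cos H₀ = −tan φ · tan δ = 1.4129 ≥ 1, so the Sun never rises (polar night) and H₀ = 0.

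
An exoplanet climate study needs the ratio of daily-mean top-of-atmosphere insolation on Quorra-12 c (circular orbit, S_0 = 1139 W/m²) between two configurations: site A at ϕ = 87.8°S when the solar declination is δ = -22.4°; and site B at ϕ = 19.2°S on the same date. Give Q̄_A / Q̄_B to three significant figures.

Q̄_A / Q̄_B ≈ 1.11

— Configuration A (ϕ=-87.8°):
cos h₀ = −tan(-87.8°) tan(-22.400°) = -10.7291 ≤ −1 ⇒ polar day, h₀ = π.
Bracket: h₀ sin ϕ sin δ + cos ϕ cos δ sin h₀ = 3.1416×-0.99926×-0.38107 + 0.03839×0.92455×0.00000 = 1.196284 + 0.000000 = 1.196284.
Q̄ = (S_0/π) × [bracket] = (1139/π) × 1.196284 = 433.72 W/m².
— Configuration B (ϕ=-19.2°):
cos h₀ = −tan(-19.2°) tan(-22.400°) = -0.1435, h₀ = 1.7148 rad.
Bracket: h₀ sin ϕ sin δ + cos ϕ cos δ sin h₀ = 1.7148×-0.32887×-0.38107 + 0.94438×0.92455×0.98965 = 0.214903 + 0.864090 = 1.078993.
Q̄ = (S_0/π) × [bracket] = (1139/π) × 1.078993 = 391.19 W/m².
Ratio Q̄_A / Q̄_B = 433.72 / 391.19 = 1.109.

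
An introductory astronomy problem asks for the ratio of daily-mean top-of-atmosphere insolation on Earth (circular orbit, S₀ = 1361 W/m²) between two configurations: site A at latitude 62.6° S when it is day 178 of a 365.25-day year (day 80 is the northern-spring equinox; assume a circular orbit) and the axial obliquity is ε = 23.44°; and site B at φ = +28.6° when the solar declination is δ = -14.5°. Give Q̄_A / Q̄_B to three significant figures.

— Configuration A (φ=-62.6°):
Solar longitude: λ_s = 360° × (178 − 80)/365.25 = 96.591°.
sin δ = sin 23.44° × sin 96.591° = 0.39516, so δ = +23.276°.
cos H₀ = −tan(-62.6°) tan(+23.276°) = 0.8299, H₀ = 0.5919 rad.
Bracket: H₀ sin φ sin δ + cos φ cos δ sin H₀ = 0.5919×-0.88782×0.39516 + 0.46020×0.91861×0.55794 = -0.207657 + 0.235866 = 0.028209.
Q̄ = (S₀/π) × [bracket] = (1361/π) × 0.028209 = 12.221 W/m².
— Configuration B (φ=+28.6°):
cos H₀ = −tan(+28.6°) tan(-14.500°) = 0.1410, H₀ = 1.4293 rad.
Bracket: H₀ sin φ sin δ + cos φ cos δ sin H₀ = 1.4293×0.47869×-0.25038 + 0.87798×0.96815×0.99001 = -0.171308 + 0.841525 = 0.670217.
Q̄ = (S₀/π) × [bracket] = (1361/π) × 0.670217 = 290.35 W/m².
Ratio Q̄_A / Q̄_B = 12.221 / 290.35 = 0.04209.

Q̄_A / Q̄_B ≈ 0.0421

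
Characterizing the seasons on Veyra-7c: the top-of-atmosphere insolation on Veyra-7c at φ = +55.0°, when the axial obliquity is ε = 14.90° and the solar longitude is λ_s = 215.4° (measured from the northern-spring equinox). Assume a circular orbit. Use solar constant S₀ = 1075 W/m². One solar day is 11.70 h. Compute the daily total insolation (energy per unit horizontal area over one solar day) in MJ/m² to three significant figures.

5.60 MJ/m²

Solar declination: sin δ = sin ε · sin λ_s = sin 14.90° × sin 215.4° = -0.14895, so δ = -8.566°.
cos H₀ = −tan(+55.0°) tan(-8.566°) = 0.2151, H₀ = 1.3540 rad.
Bracket: H₀ sin φ sin δ + cos φ cos δ sin H₀ = 1.3540×0.81915×-0.14895 + 0.57358×0.98884×0.97659 = -0.165205 + 0.553901 = 0.388696.
Q̄ = (S₀/π) × [bracket] = (1075/π) × 0.388696 = 133.01 W/m².
Daily total = Q̄ × 11.70 h × 3600 s/h = 133.01 × 11.70 × 3600 / 10⁶ = 5.602 MJ/m².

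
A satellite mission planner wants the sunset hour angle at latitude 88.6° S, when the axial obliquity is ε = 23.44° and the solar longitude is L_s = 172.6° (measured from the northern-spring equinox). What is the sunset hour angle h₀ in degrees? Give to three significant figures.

h₀ = 0.00°

Solar declination: sin δ = sin ε · sin L_s = sin 23.44° × sin 172.6° = 0.05123, so δ = +2.937°.
cos h₀ = −tan ϕ · tan δ = 2.0991 ≥ 1, so the Sun never rises (polar night) and h₀ = 0.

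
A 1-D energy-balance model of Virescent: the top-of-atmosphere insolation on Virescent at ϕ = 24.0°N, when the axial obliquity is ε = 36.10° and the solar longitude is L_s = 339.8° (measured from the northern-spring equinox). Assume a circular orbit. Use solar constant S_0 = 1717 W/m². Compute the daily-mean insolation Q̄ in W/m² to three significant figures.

Solar declination: sin δ = sin ε · sin L_s = sin 36.10° × sin 339.8° = -0.20345, so δ = -11.739°.
cos h₀ = −tan(+24.0°) tan(-11.739°) = 0.0925, h₀ = 1.4781 rad.
Bracket: h₀ sin ϕ sin δ + cos ϕ cos δ sin h₀ = 1.4781×0.40674×-0.20345 + 0.91355×0.97909×0.99571 = -0.122315 + 0.890610 = 0.768295.
Q̄ = (S_0/π) × [bracket] = (1717/π) × 0.768295 = 419.9 W/m².

Q̄ ≈ 420 W/m²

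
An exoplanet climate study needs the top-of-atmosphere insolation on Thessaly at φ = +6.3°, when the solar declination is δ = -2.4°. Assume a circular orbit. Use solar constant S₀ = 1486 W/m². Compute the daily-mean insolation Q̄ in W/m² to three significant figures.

Q̄ ≈ 466 W/m²

cos H₀ = −tan(+6.3°) tan(-2.400°) = 0.0046, H₀ = 1.5662 rad.
Bracket: H₀ sin φ sin δ + cos φ cos δ sin H₀ = 1.5662×0.10973×-0.04188 + 0.99396×0.99912×0.99999 = -0.007197 + 0.993075 = 0.985878.
Q̄ = (S₀/π) × [bracket] = (1486/π) × 0.985878 = 466.3 W/m².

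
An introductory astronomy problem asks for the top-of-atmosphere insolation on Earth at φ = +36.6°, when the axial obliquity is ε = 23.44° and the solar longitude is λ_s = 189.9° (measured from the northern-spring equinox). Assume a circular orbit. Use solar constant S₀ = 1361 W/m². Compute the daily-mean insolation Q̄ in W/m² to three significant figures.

Solar declination: sin δ = sin ε · sin λ_s = sin 23.44° × sin 189.9° = -0.06839, so δ = -3.922°.
cos H₀ = −tan(+36.6°) tan(-3.922°) = 0.0509, H₀ = 1.5199 rad.
Bracket: H₀ sin φ sin δ + cos φ cos δ sin H₀ = 1.5199×0.59622×-0.06839 + 0.80282×0.99766×0.99870 = -0.061975 + 0.799900 = 0.737925.
Q̄ = (S₀/π) × [bracket] = (1361/π) × 0.737925 = 319.7 W/m².

Q̄ ≈ 320 W/m²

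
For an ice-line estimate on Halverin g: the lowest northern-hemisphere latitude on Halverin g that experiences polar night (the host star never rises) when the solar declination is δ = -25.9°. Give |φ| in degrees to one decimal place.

|φ| = 64.1°

Polar night requires cos H₀ = −tan φ tan δ ≥ 1, i.e. tan φ tan δ ≤ −1.
The boundary is |tan φ| · |tan δ| = 1, so |φ| = 90° − |δ| = 90° − 25.9° = 64.1° in the northern hemisphere.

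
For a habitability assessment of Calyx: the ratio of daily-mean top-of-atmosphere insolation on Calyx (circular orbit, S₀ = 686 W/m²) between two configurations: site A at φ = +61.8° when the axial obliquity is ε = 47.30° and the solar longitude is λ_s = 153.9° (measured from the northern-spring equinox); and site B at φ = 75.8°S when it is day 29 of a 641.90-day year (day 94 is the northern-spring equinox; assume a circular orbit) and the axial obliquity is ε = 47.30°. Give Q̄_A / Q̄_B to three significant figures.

— Configuration A (φ=+61.8°):
Solar declination: sin δ = sin ε · sin λ_s = sin 47.30° × sin 153.9° = 0.32332, so δ = +18.864°.
cos H₀ = −tan(+61.8°) tan(+18.864°) = -0.6372, H₀ = 2.2617 rad.
Bracket: H₀ sin φ sin δ + cos φ cos δ sin H₀ = 2.2617×0.88130×0.32332 + 0.47255×0.94629×0.77069 = 0.644453 + 0.344629 = 0.989082.
Q̄ = (S₀/π) × [bracket] = (686/π) × 0.989082 = 215.98 W/m².
— Configuration B (φ=-75.8°):
Solar longitude: λ_s = 360° × (29 − 94)/641.90 = -36.454°, i.e. -36.454° + 360° = 323.546°.
sin δ = sin 47.30° × sin 323.546° = -0.43667, so δ = -25.892°.
cos H₀ = −tan(-75.8°) tan(-25.892°) = -1.9183 ≤ −1 ⇒ polar day, H₀ = π.
Bracket: H₀ sin φ sin δ + cos φ cos δ sin H₀ = 3.1416×-0.96945×-0.43667 + 0.24531×0.89962×0.00000 = 1.329933 + 0.000000 = 1.329933.
Q̄ = (S₀/π) × [bracket] = (686/π) × 1.329933 = 290.40 W/m².
Ratio Q̄_A / Q̄_B = 215.98 / 290.40 = 0.7437.

Q̄_A / Q̄_B ≈ 0.744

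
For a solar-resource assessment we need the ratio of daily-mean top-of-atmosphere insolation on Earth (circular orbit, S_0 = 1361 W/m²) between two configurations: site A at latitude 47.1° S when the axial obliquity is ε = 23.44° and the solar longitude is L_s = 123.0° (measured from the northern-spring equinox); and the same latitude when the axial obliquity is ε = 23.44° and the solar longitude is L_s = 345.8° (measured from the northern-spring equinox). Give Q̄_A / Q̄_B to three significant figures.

— Configuration A (ϕ=-47.1°):
Solar declination: sin δ = sin ε · sin L_s = sin 23.44° × sin 123.0° = 0.33361, so δ = +19.488°.
cos h₀ = −tan(-47.1°) tan(+19.488°) = 0.3808, h₀ = 1.1801 rad.
Bracket: h₀ sin ϕ sin δ + cos ϕ cos δ sin h₀ = 1.1801×-0.73254×0.33361 + 0.68072×0.94271×0.92465 = -0.288396 + 0.593368 = 0.304972.
Q̄ = (S_0/π) × [bracket] = (1361/π) × 0.304972 = 132.12 W/m².
— Configuration B (ϕ=-47.1°):
Solar declination: sin δ = sin ε · sin L_s = sin 23.44° × sin 345.8° = -0.09758, so δ = -5.600°.
cos h₀ = −tan(-47.1°) tan(-5.600°) = -0.1055, h₀ = 1.6765 rad.
Bracket: h₀ sin ϕ sin δ + cos ϕ cos δ sin h₀ = 1.6765×-0.73254×-0.09758 + 0.68072×0.99523×0.99442 = 0.119838 + 0.673693 = 0.793531.
Q̄ = (S_0/π) × [bracket] = (1361/π) × 0.793531 = 343.77 W/m².
Ratio Q̄_A / Q̄_B = 132.12 / 343.77 = 0.3843.

Q̄_A / Q̄_B ≈ 0.384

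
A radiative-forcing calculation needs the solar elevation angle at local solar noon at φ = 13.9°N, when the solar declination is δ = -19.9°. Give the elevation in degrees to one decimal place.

At local noon the hour angle is zero, so the zenith angle equals |φ − δ| = |+13.9° − (-19.900°)| = 33.800°.
Elevation = 90° − 33.800° = 56.2°.

56.2°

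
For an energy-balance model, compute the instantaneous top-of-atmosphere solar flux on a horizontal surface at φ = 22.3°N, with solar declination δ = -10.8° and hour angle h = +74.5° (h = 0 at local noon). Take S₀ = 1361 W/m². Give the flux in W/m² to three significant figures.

234 W/m²

cos θ_z = sin φ sin δ + cos φ cos δ cos h = -0.071103 + 0.242872 = 0.171769.
Flux = S₀ · cos θ_z = 1361 × 0.171769 = 233.8 W/m².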